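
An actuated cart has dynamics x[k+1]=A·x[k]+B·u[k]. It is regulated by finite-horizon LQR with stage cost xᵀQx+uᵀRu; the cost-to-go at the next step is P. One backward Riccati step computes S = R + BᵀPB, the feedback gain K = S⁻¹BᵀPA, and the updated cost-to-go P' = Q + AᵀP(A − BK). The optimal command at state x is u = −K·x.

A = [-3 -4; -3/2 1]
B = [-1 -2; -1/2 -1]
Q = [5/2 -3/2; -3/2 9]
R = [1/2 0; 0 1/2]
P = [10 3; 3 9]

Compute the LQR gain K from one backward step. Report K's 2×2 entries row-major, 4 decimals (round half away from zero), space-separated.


0.5961 0.5016 1.1922 1.0033

BᵀP = [-11.5000 -7.5000; -23.0000 -15.0000]
S = R + BᵀPB = [1/2 0; 0 1/2] + [15.2500 30.5000; 30.5000 61.0000] = [15.7500 30.5000; 30.5000 61.5000]
BᵀPA = [45.7500 38.5000; 91.5000 77.0000]
K = S⁻¹·BᵀPA = [0.5961 0.5016; 1.1922 1.0033]
A−BK = [-0.0195 -1.4919; -0.0098 2.2541]
AᵀP(A−BK) = [0.8941 0.7524; 0.7524 48.4365]
P' = Q + AᵀP(A−BK) = [3.3941 -0.7476; -0.7476 57.4365]
tr(P') = 60.8306


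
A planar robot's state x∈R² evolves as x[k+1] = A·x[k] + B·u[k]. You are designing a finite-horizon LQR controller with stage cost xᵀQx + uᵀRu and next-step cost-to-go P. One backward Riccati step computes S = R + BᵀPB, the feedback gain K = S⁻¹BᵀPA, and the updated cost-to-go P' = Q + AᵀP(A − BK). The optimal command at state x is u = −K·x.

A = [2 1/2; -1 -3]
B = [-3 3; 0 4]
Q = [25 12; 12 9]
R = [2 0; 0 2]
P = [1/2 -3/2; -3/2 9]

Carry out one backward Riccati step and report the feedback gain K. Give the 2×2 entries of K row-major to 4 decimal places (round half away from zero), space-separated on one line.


BᵀP = [-1.5000 4.5000; -4.5000 31.5000]
S = R + BᵀPB = [2 0; 0 2] + [4.5000 13.5000; 13.5000 112.5000] = [6.5000 13.5000; 13.5000 114.5000]
BᵀPA = [-7.5000 -14.2500; -40.5000 -96.7500]
K = S⁻¹·BᵀPA = [-0.5552 -0.5792; -0.2883 -0.7767]
A−BK = [1.1993 1.0925; 0.1530 0.1068]
AᵀP(A−BK) = [1.1619 1.4502; 1.4502 2.2269]
P' = Q + AᵀP(A−BK) = [26.1619 13.4502; 13.4502 11.2269]
tr(P') = 37.3888

-0.5552 -0.5792 -0.2883 -0.7767


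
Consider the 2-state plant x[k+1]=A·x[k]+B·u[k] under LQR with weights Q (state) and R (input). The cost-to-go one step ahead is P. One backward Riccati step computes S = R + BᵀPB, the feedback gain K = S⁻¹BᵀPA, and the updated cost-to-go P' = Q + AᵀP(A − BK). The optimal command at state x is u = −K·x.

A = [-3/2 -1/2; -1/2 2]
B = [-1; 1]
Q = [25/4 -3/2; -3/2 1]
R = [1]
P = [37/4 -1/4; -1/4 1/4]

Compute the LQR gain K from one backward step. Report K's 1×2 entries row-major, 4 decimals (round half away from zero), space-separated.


BᵀP = [-9.5000 0.5000]
S = R + BᵀPB = [1] + [10.0000] = [11.0000]
BᵀPA = [14.0000 5.7500]
K = S⁻¹·BᵀPA = [1.2727 0.5227]
A−BK = [-0.2273 0.0227; -1.7727 1.4773]
AᵀP(A−BK) = [2.6818 0.0568; 0.0568 0.8068]
P' = Q + AᵀP(A−BK) = [8.9318 -1.4432; -1.4432 1.8068]
tr(P') = 10.7386

1.2727 0.5227


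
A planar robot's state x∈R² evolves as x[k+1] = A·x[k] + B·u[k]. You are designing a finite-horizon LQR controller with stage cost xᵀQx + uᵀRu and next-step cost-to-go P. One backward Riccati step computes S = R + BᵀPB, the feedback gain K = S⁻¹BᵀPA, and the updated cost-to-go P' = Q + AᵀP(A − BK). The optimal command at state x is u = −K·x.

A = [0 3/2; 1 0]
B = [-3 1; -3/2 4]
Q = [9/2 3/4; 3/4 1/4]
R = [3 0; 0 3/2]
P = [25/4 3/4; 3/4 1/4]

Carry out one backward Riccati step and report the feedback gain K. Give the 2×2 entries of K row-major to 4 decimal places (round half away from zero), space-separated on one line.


BᵀP = [-19.8750 -2.6250; 9.2500 1.7500]
S = R + BᵀPB = [3 0; 0 3/2] + [63.5625 -30.3750; -30.3750 16.2500] = [66.5625 -30.3750; -30.3750 17.7500]
BᵀPA = [-2.6250 -29.8125; 1.7500 13.8750]
K = S⁻¹·BᵀPA = [0.0254 -0.4162; 0.1420 0.0695]
A−BK = [-0.0659 0.1820; 0.4701 -0.9024]
AᵀP(A−BK) = [0.0681 -0.0891; -0.0891 0.6911]
P' = Q + AᵀP(A−BK) = [4.5681 0.6609; 0.6609 0.9411]
tr(P') = 5.5091

0.0254 -0.4162 0.1420 0.0695


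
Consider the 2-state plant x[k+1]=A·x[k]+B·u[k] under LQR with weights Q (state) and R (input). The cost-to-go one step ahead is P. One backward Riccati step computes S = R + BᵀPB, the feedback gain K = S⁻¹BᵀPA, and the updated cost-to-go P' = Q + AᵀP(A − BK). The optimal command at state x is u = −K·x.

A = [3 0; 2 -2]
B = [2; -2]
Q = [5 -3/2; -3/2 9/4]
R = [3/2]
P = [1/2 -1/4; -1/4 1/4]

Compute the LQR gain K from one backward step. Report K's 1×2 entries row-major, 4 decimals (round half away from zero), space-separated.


0.3846 0.3077

BᵀP = [1.5000 -1.0000]
S = R + BᵀPB = [3/2] + [5.0000] = [6.5000]
BᵀPA = [2.5000 2.0000]
K = S⁻¹·BᵀPA = [0.3846 0.3077]
A−BK = [2.2308 -0.6154; 2.7692 -1.3846]
AᵀP(A−BK) = [1.5385 -0.2692; -0.2692 0.3846]
P' = Q + AᵀP(A−BK) = [6.5385 -1.7692; -1.7692 2.6346]
tr(P') = 9.1731


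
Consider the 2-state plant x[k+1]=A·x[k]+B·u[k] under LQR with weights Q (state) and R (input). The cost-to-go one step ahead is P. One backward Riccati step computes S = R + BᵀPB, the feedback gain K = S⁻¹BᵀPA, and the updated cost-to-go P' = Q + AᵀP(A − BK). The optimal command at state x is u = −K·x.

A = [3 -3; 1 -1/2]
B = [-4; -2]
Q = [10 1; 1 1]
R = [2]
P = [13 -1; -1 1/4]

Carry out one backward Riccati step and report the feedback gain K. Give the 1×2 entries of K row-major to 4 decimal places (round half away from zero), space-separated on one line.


-0.7513 0.7603

BᵀP = [-50.0000 3.5000]
S = R + BᵀPB = [2] + [193.0000] = [195.0000]
BᵀPA = [-146.5000 148.2500]
K = S⁻¹·BᵀPA = [-0.7513 0.7603]
A−BK = [-0.0051 0.0410; -0.5026 1.0205]
AᵀP(A−BK) = [1.1872 -1.2474; -1.2474 1.3545]
P' = Q + AᵀP(A−BK) = [11.1872 -0.2474; -0.2474 2.3545]
tr(P') = 13.5417


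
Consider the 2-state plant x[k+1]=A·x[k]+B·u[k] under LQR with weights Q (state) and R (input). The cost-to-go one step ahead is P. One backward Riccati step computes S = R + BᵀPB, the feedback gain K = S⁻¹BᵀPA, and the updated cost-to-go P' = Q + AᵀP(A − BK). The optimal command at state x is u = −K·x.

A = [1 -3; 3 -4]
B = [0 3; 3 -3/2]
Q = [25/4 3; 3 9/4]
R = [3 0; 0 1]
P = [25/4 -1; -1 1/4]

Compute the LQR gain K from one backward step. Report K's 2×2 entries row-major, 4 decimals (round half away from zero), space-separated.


BᵀP = [-3.0000 0.7500; 20.2500 -3.3750]
S = R + BᵀPB = [3 0; 0 1] + [2.2500 -10.1250; -10.1250 65.8125] = [5.2500 -10.1250; -10.1250 66.8125]
BᵀPA = [-0.7500 6.0000; 10.1250 -47.2500]
K = S⁻¹·BᵀPA = [0.2111 -0.3123; 0.1835 -0.7545]
A−BK = [0.4494 -0.7364; 2.6420 -4.1949]
AᵀP(A−BK) = [0.8000 -1.3446; -1.3446 2.4722]
P' = Q + AᵀP(A−BK) = [7.0500 1.6554; 1.6554 4.7222]
tr(P') = 11.7723

0.2111 -0.3123 0.1835 -0.7545


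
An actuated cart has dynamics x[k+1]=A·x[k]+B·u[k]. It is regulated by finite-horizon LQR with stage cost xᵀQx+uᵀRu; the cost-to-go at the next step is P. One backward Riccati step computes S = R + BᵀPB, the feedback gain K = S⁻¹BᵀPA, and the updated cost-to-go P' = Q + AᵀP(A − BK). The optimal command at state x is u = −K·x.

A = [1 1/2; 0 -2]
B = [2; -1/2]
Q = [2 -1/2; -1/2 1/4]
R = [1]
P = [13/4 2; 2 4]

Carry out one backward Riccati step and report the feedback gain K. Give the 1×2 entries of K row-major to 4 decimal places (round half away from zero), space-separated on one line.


BᵀP = [5.5000 2.0000]
S = R + BᵀPB = [1] + [10.0000] = [11.0000]
BᵀPA = [5.5000 -1.2500]
K = S⁻¹·BᵀPA = [0.5000 -0.1136]
A−BK = [0.0000 0.7273; 0.2500 -2.0568]
AᵀP(A−BK) = [0.5000 -1.7500; -1.7500 12.6705]
P' = Q + AᵀP(A−BK) = [2.5000 -2.2500; -2.2500 12.9205]
tr(P') = 15.4205

0.5000 -0.1136


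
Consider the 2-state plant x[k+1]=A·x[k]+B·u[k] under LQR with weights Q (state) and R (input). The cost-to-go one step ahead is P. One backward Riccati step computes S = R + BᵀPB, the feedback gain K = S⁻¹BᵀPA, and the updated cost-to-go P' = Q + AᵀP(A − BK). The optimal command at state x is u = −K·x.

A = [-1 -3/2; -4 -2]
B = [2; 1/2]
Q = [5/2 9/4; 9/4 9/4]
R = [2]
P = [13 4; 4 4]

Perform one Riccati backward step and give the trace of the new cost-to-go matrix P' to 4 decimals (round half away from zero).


BᵀP = [28.0000 10.0000]
S = R + BᵀPB = [2] + [61.0000] = [63.0000]
BᵀPA = [-68.0000 -62.0000]
K = S⁻¹·BᵀPA = [-1.0794 -0.9841]
A−BK = [1.1587 0.4683; -3.4603 -1.5079]
AᵀP(A−BK) = [35.6032 16.5794; 16.5794 8.2341]
P' = Q + AᵀP(A−BK) = [38.1032 18.8294; 18.8294 10.4841]
tr(P') = 48.5873

48.5873


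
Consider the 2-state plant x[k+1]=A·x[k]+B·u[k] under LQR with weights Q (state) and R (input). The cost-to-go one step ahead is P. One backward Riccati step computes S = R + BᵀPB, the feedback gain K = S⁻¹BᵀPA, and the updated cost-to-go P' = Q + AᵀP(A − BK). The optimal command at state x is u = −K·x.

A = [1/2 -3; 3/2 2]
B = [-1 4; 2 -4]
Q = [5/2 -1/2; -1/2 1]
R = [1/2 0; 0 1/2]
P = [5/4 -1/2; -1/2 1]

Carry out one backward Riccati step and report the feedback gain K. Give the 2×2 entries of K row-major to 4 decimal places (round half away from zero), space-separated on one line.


0.7262 -0.2207 0.1580 -0.7084

BᵀP = [-2.2500 2.5000; 7.0000 -6.0000]
S = R + BᵀPB = [1/2 0; 0 1/2] + [7.2500 -19.0000; -19.0000 52.0000] = [7.7500 -19.0000; -19.0000 52.5000]
BᵀPA = [2.6250 11.7500; -5.5000 -33.0000]
K = S⁻¹·BᵀPA = [0.7262 -0.2207; 0.1580 -0.7084]
A−BK = [0.5940 -0.3869; 0.6798 -0.3924]
AᵀP(A−BK) = [0.7755 -0.4421; -0.4421 0.4646]
P' = Q + AᵀP(A−BK) = [3.2755 -0.9421; -0.9421 1.4646]
tr(P') = 4.7401


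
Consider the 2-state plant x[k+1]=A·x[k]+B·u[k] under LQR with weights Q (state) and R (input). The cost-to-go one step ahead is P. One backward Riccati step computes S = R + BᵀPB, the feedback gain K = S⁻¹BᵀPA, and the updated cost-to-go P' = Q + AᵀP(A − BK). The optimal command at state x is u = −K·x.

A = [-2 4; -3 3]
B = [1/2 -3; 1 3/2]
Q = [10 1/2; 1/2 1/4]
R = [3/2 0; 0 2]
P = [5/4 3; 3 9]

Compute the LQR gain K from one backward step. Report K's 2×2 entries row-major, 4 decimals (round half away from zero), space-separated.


BᵀP = [3.6250 10.5000; 0.7500 4.5000]
S = R + BᵀPB = [3/2 0; 0 2] + [12.3125 4.8750; 4.8750 4.5000] = [13.8125 4.8750; 4.8750 6.5000]
BᵀPA = [-38.7500 46.0000; -15.0000 16.5000]
K = S⁻¹·BᵀPA = [-2.7077 3.3108; -0.2769 0.0554]
A−BK = [-1.4769 2.5108; 0.1231 -0.3938]
AᵀP(A−BK) = [12.9231 -15.8769; -15.8769 19.7908]
P' = Q + AᵀP(A−BK) = [22.9231 -15.3769; -15.3769 20.0408]
tr(P') = 42.9638

-2.7077 3.3108 -0.2769 0.0554


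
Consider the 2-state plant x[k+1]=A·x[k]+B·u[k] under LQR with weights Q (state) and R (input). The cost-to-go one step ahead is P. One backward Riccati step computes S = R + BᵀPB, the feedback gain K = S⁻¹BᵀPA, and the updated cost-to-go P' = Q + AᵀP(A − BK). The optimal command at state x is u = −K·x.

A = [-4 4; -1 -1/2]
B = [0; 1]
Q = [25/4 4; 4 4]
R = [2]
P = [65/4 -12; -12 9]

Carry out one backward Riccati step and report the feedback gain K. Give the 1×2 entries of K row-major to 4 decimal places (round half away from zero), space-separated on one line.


BᵀP = [-12.0000 9.0000]
S = R + BᵀPB = [2] + [9.0000] = [11.0000]
BᵀPA = [39.0000 -52.5000]
K = S⁻¹·BᵀPA = [3.5455 -4.7727]
A−BK = [-4.0000 4.0000; -4.5455 4.2727]
AᵀP(A−BK) = [34.7273 -45.3636; -45.3636 59.6818]
P' = Q + AᵀP(A−BK) = [40.9773 -41.3636; -41.3636 63.6818]
tr(P') = 104.6591

3.5455 -4.7727


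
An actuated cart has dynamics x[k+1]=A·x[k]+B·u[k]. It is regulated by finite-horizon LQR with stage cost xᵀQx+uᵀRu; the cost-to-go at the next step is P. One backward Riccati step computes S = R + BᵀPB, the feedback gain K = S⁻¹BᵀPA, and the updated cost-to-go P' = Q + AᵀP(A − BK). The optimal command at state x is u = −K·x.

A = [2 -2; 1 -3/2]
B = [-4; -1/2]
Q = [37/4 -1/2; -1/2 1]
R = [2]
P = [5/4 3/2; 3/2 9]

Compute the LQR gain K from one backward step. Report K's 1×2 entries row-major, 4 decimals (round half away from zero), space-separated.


-0.7273 0.9008

BᵀP = [-5.7500 -10.5000]
S = R + BᵀPB = [2] + [28.2500] = [30.2500]
BᵀPA = [-22.0000 27.2500]
K = S⁻¹·BᵀPA = [-0.7273 0.9008]
A−BK = [-0.9091 1.6033; 0.6364 -1.0496]
AᵀP(A−BK) = [4.0000 -6.1818; -6.1818 9.7025]
P' = Q + AᵀP(A−BK) = [13.2500 -6.6818; -6.6818 10.7025]
tr(P') = 23.9525


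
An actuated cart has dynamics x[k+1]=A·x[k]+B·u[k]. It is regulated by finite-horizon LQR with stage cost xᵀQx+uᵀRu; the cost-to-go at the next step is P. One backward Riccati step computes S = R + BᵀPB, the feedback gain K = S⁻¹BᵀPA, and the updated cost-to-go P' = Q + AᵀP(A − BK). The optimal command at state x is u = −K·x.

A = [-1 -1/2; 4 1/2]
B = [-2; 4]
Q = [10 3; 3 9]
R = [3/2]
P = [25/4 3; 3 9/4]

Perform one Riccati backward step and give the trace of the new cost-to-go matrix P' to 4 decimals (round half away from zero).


26.8879

BᵀP = [-0.5000 3.0000]
S = R + BᵀPB = [3/2] + [13.0000] = [14.5000]
BᵀPA = [12.5000 1.7500]
K = S⁻¹·BᵀPA = [0.8621 0.1207]
A−BK = [0.7241 -0.2586; 0.5517 0.0172]
AᵀP(A−BK) = [7.4741 -1.3836; -1.3836 0.4138]
P' = Q + AᵀP(A−BK) = [17.4741 1.6164; 1.6164 9.4138]
tr(P') = 26.8879


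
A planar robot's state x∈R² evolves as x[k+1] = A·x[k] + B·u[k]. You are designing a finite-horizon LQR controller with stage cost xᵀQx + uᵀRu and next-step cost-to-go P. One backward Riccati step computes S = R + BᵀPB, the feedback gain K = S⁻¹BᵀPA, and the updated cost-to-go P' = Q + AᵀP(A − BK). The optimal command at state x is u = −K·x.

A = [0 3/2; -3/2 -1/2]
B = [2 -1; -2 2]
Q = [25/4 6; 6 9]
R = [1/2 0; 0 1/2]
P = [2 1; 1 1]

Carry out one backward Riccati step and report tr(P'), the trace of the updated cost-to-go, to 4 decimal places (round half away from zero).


16.9224

BᵀP = [2.0000 0.0000; 0.0000 1.0000]
S = R + BᵀPB = [1/2 0; 0 1/2] + [4.0000 -2.0000; -2.0000 2.0000] = [4.5000 -2.0000; -2.0000 2.5000]
BᵀPA = [0.0000 3.0000; -1.5000 -0.5000]
K = S⁻¹·BᵀPA = [-0.4138 0.8966; -0.9310 0.5172]
A−BK = [-0.1034 0.2241; -0.4655 0.2586]
AᵀP(A−BK) = [0.8534 -0.7241; -0.7241 0.8190]
P' = Q + AᵀP(A−BK) = [7.1034 5.2759; 5.2759 9.8190]
tr(P') = 16.9224


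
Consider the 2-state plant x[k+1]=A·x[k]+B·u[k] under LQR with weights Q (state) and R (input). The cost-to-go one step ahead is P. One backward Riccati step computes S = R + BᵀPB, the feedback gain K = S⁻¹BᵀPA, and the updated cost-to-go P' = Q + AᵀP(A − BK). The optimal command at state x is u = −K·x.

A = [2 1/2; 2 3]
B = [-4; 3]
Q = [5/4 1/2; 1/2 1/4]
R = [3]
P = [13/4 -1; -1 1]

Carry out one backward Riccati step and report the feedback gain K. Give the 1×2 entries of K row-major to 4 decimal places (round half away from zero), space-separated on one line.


BᵀP = [-16.0000 7.0000]
S = R + BᵀPB = [3] + [85.0000] = [88.0000]
BᵀPA = [-18.0000 13.0000]
K = S⁻¹·BᵀPA = [-0.2045 0.1477]
A−BK = [1.1818 1.0909; 2.6136 2.5568]
AᵀP(A−BK) = [5.3182 4.9091; 4.9091 4.8920]
P' = Q + AᵀP(A−BK) = [6.5682 5.4091; 5.4091 5.1420]
tr(P') = 11.7102

-0.2045 0.1477


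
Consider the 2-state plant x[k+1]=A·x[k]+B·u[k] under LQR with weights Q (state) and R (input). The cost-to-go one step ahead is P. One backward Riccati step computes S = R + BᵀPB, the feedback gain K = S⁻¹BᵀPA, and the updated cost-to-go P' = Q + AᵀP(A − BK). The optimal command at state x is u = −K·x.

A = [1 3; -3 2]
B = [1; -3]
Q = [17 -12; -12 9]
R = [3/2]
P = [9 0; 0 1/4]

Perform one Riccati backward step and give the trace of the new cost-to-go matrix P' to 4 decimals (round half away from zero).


58.3235

BᵀP = [9.0000 -0.7500]
S = R + BᵀPB = [3/2] + [11.2500] = [12.7500]
BᵀPA = [11.2500 25.5000]
K = S⁻¹·BᵀPA = [0.8824 2.0000]
A−BK = [0.1176 1.0000; -0.3529 8.0000]
AᵀP(A−BK) = [1.3235 3.0000; 3.0000 31.0000]
P' = Q + AᵀP(A−BK) = [18.3235 -9.0000; -9.0000 40.0000]
tr(P') = 58.3235


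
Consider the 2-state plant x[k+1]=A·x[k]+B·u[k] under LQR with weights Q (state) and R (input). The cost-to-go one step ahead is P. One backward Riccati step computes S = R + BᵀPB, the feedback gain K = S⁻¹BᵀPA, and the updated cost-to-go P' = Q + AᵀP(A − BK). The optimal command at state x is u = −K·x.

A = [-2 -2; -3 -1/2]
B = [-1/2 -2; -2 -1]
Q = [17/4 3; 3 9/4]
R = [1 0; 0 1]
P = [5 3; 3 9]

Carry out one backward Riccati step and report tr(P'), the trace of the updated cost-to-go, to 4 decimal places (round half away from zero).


BᵀP = [-8.5000 -19.5000; -13.0000 -15.0000]
S = R + BᵀPB = [1 0; 0 1] + [43.2500 36.5000; 36.5000 41.0000] = [44.2500 36.5000; 36.5000 42.0000]
BᵀPA = [75.5000 26.7500; 71.0000 33.5000]
K = S⁻¹·BᵀPA = [1.1012 -0.1886; 0.7335 0.9615]
A−BK = [0.0176 -0.1713; -0.0641 0.0843]
AᵀP(A−BK) = [1.7824 0.4713; 0.4713 1.0841]
P' = Q + AᵀP(A−BK) = [6.0324 3.4713; 3.4713 3.3341]
tr(P') = 9.3665

9.3665


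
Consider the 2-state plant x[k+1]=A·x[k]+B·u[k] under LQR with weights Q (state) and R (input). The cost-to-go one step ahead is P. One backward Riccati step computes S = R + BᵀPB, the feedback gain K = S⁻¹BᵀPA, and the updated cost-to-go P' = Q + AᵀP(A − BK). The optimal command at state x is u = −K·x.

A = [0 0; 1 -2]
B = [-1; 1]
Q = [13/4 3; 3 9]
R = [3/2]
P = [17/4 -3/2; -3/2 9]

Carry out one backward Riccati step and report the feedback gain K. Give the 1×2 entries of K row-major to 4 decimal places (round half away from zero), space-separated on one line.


BᵀP = [-5.7500 10.5000]
S = R + BᵀPB = [3/2] + [16.2500] = [17.7500]
BᵀPA = [10.5000 -21.0000]
K = S⁻¹·BᵀPA = [0.5915 -1.1831]
A−BK = [0.5915 -1.1831; 0.4085 -0.8169]
AᵀP(A−BK) = [2.7887 -5.5775; -5.5775 11.1549]
P' = Q + AᵀP(A−BK) = [6.0387 -2.5775; -2.5775 20.1549]
tr(P') = 26.1937

0.5915 -1.1831


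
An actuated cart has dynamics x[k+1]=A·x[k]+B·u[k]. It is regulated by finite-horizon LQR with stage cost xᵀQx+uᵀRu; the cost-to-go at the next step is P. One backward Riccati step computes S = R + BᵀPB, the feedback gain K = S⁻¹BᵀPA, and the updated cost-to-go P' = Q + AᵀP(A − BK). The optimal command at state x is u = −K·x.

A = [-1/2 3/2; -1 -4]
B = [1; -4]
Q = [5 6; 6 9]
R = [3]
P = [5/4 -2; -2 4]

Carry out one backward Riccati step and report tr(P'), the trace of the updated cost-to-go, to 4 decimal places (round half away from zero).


17.4703

BᵀP = [9.2500 -18.0000]
S = R + BᵀPB = [3] + [81.2500] = [84.2500]
BᵀPA = [13.3750 85.8750]
K = S⁻¹·BᵀPA = [0.1588 1.0193]
A−BK = [-0.6588 0.4807; -0.3650 0.0772]
AᵀP(A−BK) = [0.1892 0.4295; 0.4295 3.2812]
P' = Q + AᵀP(A−BK) = [5.1892 6.4295; 6.4295 12.2812]
tr(P') = 17.4703


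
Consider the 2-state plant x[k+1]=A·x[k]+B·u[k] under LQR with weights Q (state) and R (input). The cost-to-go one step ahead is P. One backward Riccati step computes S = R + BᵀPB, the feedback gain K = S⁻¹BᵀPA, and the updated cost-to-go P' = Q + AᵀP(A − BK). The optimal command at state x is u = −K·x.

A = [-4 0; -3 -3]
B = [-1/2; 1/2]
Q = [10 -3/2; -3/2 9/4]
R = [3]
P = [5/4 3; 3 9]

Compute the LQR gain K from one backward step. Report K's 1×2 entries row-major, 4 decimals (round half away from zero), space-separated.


-3.0769 -2.2154

BᵀP = [0.8750 3.0000]
S = R + BᵀPB = [3] + [1.0625] = [4.0625]
BᵀPA = [-12.5000 -9.0000]
K = S⁻¹·BᵀPA = [-3.0769 -2.2154]
A−BK = [-5.5385 -1.1077; -1.4615 -1.8923]
AᵀP(A−BK) = [134.5385 89.3077; 89.3077 61.0615]
P' = Q + AᵀP(A−BK) = [144.5385 87.8077; 87.8077 63.3115]
tr(P') = 207.8500


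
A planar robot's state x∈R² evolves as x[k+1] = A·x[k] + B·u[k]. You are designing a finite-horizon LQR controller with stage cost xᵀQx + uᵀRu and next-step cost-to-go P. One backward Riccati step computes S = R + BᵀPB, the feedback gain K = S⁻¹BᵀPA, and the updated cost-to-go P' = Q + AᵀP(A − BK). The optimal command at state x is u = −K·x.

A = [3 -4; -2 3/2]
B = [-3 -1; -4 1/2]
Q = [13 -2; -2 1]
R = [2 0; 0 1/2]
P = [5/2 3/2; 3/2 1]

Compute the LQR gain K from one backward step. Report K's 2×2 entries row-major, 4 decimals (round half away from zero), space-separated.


BᵀP = [-13.5000 -8.5000; -1.7500 -1.0000]
S = R + BᵀPB = [2 0; 0 1/2] + [74.5000 9.2500; 9.2500 1.2500] = [76.5000 9.2500; 9.2500 1.7500]
BᵀPA = [-23.5000 41.2500; -3.2500 5.5000]
K = S⁻¹·BᵀPA = [-0.2290 0.4411; -0.6468 0.8111]
A−BK = [1.6662 -1.8655; -2.5925 2.8590]
AᵀP(A−BK) = [1.0168 -1.2471; -1.2471 1.5918]
P' = Q + AᵀP(A−BK) = [14.0168 -3.2471; -3.2471 2.5918]
tr(P') = 16.6087

-0.2290 0.4411 -0.6468 0.8111


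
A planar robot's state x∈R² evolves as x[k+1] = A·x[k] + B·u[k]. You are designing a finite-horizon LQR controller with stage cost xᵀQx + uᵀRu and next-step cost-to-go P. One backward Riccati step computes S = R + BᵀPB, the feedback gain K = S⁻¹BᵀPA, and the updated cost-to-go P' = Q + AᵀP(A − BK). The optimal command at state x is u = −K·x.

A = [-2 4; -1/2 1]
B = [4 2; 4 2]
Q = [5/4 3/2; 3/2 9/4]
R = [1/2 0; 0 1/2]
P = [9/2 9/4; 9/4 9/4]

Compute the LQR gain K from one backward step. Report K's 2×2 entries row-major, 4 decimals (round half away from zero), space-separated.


BᵀP = [27.0000 18.0000; 13.5000 9.0000]
S = R + BᵀPB = [1/2 0; 0 1/2] + [180.0000 90.0000; 90.0000 45.0000] = [180.5000 90.0000; 90.0000 45.5000]
BᵀPA = [-63.0000 126.0000; -31.5000 63.0000]
K = S⁻¹·BᵀPA = [-0.2794 0.5588; -0.1397 0.2794]
A−BK = [-0.6031 1.2062; 0.8969 -1.7938]
AᵀP(A−BK) = [1.0614 -2.1228; -2.1228 4.2456]
P' = Q + AᵀP(A−BK) = [2.3114 -0.6228; -0.6228 6.4956]
tr(P') = 8.8070

-0.2794 0.5588 -0.1397 0.2794


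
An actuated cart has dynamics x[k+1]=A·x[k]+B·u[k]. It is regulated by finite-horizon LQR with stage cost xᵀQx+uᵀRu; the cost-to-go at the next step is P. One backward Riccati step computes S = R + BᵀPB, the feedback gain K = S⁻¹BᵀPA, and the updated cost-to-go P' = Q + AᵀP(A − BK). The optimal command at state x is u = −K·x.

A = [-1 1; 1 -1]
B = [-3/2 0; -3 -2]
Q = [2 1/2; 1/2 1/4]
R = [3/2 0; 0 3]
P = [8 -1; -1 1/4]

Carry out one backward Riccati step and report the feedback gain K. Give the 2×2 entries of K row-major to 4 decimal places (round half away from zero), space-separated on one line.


BᵀP = [-9.0000 0.7500; 2.0000 -0.5000]
S = R + BᵀPB = [3/2 0; 0 3] + [11.2500 -1.5000; -1.5000 1.0000] = [12.7500 -1.5000; -1.5000 4.0000]
BᵀPA = [9.7500 -9.7500; -2.5000 2.5000]
K = S⁻¹·BᵀPA = [0.7231 -0.7231; -0.3538 0.3538]
A−BK = [0.0846 -0.0846; 2.4615 -2.4615]
AᵀP(A−BK) = [2.3154 -2.3154; -2.3154 2.3154]
P' = Q + AᵀP(A−BK) = [4.3154 -1.8154; -1.8154 2.5654]
tr(P') = 6.8808

0.7231 -0.7231 -0.3538 0.3538


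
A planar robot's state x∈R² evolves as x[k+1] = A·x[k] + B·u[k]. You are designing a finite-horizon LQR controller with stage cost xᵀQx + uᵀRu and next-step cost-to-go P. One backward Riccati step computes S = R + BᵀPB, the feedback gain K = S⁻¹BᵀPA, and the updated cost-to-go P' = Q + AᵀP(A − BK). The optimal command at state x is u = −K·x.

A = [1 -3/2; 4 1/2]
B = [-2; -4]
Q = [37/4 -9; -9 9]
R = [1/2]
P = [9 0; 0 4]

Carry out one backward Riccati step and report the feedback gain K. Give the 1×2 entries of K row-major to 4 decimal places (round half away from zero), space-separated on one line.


-0.8159 0.1891

BᵀP = [-18.0000 -16.0000]
S = R + BᵀPB = [1/2] + [100.0000] = [100.5000]
BᵀPA = [-82.0000 19.0000]
K = S⁻¹·BᵀPA = [-0.8159 0.1891]
A−BK = [-0.6318 -1.1219; 0.7363 1.2562]
AᵀP(A−BK) = [6.0945 10.0025; 10.0025 17.6580]
P' = Q + AᵀP(A−BK) = [15.3445 1.0025; 1.0025 26.6580]
tr(P') = 42.0025


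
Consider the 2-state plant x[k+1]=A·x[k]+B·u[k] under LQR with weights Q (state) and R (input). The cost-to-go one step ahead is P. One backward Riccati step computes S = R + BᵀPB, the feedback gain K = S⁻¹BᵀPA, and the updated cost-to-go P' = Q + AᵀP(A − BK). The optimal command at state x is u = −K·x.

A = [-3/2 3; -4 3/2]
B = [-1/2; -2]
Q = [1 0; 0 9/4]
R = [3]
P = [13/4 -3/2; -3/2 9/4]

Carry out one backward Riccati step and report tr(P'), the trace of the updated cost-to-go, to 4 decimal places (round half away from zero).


32.0880

BᵀP = [1.3750 -3.7500]
S = R + BᵀPB = [3] + [6.8125] = [9.8125]
BᵀPA = [12.9375 -1.5000]
K = S⁻¹·BᵀPA = [1.3185 -0.1529]
A−BK = [-0.8408 2.9236; -1.3631 1.1943]
AᵀP(A−BK) = [8.2548 -4.7723; -4.7723 20.5832]
P' = Q + AᵀP(A−BK) = [9.2548 -4.7723; -4.7723 22.8332]
tr(P') = 32.0880


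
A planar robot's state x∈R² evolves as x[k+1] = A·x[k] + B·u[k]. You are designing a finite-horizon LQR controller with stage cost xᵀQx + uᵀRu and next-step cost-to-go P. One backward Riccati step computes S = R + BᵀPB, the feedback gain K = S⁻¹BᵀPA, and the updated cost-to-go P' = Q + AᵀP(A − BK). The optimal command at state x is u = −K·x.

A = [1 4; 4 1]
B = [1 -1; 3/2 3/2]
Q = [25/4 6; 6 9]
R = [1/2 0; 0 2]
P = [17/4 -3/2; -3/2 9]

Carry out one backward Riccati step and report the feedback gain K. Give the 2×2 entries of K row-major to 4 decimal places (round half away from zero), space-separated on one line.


BᵀP = [2.0000 12.0000; -6.5000 15.0000]
S = R + BᵀPB = [1/2 0; 0 2] + [20.0000 16.0000; 16.0000 29.0000] = [20.5000 16.0000; 16.0000 31.0000]
BᵀPA = [50.0000 20.0000; 53.5000 -11.0000]
K = S⁻¹·BᵀPA = [1.8287 2.0975; 0.7819 -1.4374]
A−BK = [-0.0468 0.4651; 0.0840 0.0099]
AᵀP(A−BK) = [2.9796 -0.4730; -0.4730 7.2385]
P' = Q + AᵀP(A−BK) = [9.2296 5.5270; 5.5270 16.2385]
tr(P') = 25.4681

1.8287 2.0975 0.7819 -1.4374


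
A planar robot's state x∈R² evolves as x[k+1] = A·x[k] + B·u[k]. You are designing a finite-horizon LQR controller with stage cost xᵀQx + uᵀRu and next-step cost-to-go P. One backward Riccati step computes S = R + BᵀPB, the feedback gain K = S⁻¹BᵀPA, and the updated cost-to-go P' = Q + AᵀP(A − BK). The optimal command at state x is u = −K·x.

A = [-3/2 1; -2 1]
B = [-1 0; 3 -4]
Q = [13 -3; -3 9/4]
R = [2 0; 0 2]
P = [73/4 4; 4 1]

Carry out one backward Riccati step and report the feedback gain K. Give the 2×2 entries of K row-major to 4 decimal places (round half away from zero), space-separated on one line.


BᵀP = [-6.2500 -1.0000; -16.0000 -4.0000]
S = R + BᵀPB = [2 0; 0 2] + [3.2500 4.0000; 4.0000 16.0000] = [5.2500 4.0000; 4.0000 18.0000]
BᵀPA = [11.3750 -7.2500; 32.0000 -20.0000]
K = S⁻¹·BᵀPA = [0.9777 -0.6433; 1.5605 -0.9682]
A−BK = [-0.5223 0.3567; 1.3089 -0.9427]
AᵀP(A−BK) = [8.0048 -5.0764; -5.0764 3.2229]
P' = Q + AᵀP(A−BK) = [21.0048 -8.0764; -8.0764 5.4729]
tr(P') = 26.4777

0.9777 -0.6433 1.5605 -0.9682


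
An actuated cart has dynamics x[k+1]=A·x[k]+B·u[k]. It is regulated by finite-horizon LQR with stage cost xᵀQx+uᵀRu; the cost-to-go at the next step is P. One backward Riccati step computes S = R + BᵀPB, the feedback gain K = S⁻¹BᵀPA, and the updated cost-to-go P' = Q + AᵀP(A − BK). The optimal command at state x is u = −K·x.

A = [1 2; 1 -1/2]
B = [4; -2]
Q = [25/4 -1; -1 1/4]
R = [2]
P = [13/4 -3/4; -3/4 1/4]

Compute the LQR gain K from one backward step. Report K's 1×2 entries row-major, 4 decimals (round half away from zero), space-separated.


BᵀP = [14.5000 -3.5000]
S = R + BᵀPB = [2] + [65.0000] = [67.0000]
BᵀPA = [11.0000 30.7500]
K = S⁻¹·BᵀPA = [0.1642 0.4590]
A−BK = [0.3433 0.1642; 1.3284 0.4179]
AᵀP(A−BK) = [0.1940 0.2015; 0.2015 0.4496]
P' = Q + AᵀP(A−BK) = [6.4440 -0.7985; -0.7985 0.6996]
tr(P') = 7.1437

0.1642 0.4590


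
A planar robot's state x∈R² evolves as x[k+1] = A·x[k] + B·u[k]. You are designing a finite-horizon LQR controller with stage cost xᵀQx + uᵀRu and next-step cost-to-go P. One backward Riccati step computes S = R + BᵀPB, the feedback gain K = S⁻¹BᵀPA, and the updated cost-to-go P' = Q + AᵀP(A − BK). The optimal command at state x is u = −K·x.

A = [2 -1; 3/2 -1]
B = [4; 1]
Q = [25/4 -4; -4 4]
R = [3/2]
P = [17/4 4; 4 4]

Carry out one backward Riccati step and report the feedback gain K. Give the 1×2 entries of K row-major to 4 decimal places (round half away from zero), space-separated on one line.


0.6825 -0.3886

BᵀP = [21.0000 20.0000]
S = R + BᵀPB = [3/2] + [104.0000] = [105.5000]
BᵀPA = [72.0000 -41.0000]
K = S⁻¹·BᵀPA = [0.6825 -0.3886]
A−BK = [-0.7299 0.5545; 0.8175 -0.6114]
AᵀP(A−BK) = [0.8626 -0.5190; -0.5190 0.3164]
P' = Q + AᵀP(A−BK) = [7.1126 -4.5190; -4.5190 4.3164]
tr(P') = 11.4289


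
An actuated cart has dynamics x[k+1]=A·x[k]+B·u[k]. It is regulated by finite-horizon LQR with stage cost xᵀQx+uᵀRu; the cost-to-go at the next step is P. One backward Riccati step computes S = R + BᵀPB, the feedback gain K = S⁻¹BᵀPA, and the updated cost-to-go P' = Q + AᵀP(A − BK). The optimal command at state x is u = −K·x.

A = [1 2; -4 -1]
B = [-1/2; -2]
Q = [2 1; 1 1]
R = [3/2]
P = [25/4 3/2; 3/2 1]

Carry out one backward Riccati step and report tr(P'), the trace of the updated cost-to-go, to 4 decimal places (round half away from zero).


21.9193

BᵀP = [-6.1250 -2.7500]
S = R + BᵀPB = [3/2] + [8.5625] = [10.0625]
BᵀPA = [4.8750 -9.5000]
K = S⁻¹·BᵀPA = [0.4845 -0.9441]
A−BK = [1.2422 1.5280; -3.0311 -2.8882]
AᵀP(A−BK) = [7.8882 7.6025; 7.6025 11.0311]
P' = Q + AᵀP(A−BK) = [9.8882 8.6025; 8.6025 12.0311]
tr(P') = 21.9193


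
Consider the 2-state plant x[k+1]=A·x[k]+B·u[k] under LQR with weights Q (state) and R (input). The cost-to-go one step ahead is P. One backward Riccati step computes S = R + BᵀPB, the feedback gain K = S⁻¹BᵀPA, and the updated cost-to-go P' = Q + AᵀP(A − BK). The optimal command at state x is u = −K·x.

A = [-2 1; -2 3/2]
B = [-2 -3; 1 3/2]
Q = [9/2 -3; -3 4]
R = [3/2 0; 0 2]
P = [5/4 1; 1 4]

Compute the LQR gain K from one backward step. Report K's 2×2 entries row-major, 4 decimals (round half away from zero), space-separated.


BᵀP = [-1.5000 2.0000; -2.2500 3.0000]
S = R + BᵀPB = [3/2 0; 0 2] + [5.0000 7.5000; 7.5000 11.2500] = [6.5000 7.5000; 7.5000 13.2500]
BᵀPA = [-1.0000 1.5000; -1.5000 2.2500]
K = S⁻¹·BᵀPA = [-0.0669 0.1004; -0.0753 0.1130]
A−BK = [-2.3598 1.5397; -1.8201 1.2301]
AᵀP(A−BK) = [28.8201 -19.2301; -19.2301 12.8452]
P' = Q + AᵀP(A−BK) = [33.3201 -22.2301; -22.2301 16.8452]
tr(P') = 50.1653

-0.0669 0.1004 -0.0753 0.1130


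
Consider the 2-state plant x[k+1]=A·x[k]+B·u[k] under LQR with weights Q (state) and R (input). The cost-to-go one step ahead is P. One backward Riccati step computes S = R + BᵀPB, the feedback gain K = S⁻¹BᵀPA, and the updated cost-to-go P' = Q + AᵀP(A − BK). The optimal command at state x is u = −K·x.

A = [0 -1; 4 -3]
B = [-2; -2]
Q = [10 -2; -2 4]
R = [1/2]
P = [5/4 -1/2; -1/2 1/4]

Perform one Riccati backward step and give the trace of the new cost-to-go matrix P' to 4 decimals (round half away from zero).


16.9000

BᵀP = [-1.5000 0.5000]
S = R + BᵀPB = [1/2] + [2.0000] = [2.5000]
BᵀPA = [2.0000 0.0000]
K = S⁻¹·BᵀPA = [0.8000 0.0000]
A−BK = [1.6000 -1.0000; 5.6000 -3.0000]
AᵀP(A−BK) = [2.4000 -1.0000; -1.0000 0.5000]
P' = Q + AᵀP(A−BK) = [12.4000 -3.0000; -3.0000 4.5000]
tr(P') = 16.9000


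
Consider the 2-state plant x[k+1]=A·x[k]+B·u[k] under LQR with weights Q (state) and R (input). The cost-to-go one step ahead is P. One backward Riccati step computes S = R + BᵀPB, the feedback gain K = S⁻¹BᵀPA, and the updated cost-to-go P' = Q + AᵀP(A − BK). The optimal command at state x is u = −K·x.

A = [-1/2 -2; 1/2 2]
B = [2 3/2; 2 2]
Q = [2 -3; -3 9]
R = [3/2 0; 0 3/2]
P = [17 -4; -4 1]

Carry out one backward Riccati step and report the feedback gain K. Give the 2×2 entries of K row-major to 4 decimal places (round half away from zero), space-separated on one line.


-0.2841 -1.1366 -0.1559 -0.6234

BᵀP = [26.0000 -6.0000; 17.5000 -4.0000]
S = R + BᵀPB = [3/2 0; 0 3/2] + [40.0000 27.0000; 27.0000 18.2500] = [41.5000 27.0000; 27.0000 19.7500]
BᵀPA = [-16.0000 -64.0000; -10.7500 -43.0000]
K = S⁻¹·BᵀPA = [-0.2841 -1.1366; -0.1559 -0.6234]
A−BK = [0.3021 1.2083; 1.3800 5.5200]
AᵀP(A−BK) = [0.2783 1.1131; 1.1131 4.4524]
P' = Q + AᵀP(A−BK) = [2.2783 -1.8869; -1.8869 13.4524]
tr(P') = 15.7307


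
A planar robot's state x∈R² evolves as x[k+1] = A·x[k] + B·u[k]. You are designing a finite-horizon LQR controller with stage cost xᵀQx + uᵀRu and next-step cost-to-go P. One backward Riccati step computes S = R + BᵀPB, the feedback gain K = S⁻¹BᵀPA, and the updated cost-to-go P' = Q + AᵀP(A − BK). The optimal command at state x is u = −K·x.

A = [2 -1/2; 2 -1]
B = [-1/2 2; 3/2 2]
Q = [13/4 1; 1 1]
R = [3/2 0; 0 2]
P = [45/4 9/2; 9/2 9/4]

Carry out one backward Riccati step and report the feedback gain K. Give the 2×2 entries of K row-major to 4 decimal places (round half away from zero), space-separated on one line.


0.0407 -0.1068 0.9763 -0.3127

BᵀP = [1.1250 1.1250; 31.5000 13.5000]
S = R + BᵀPB = [3/2 0; 0 2] + [1.1250 4.5000; 4.5000 90.0000] = [2.6250 4.5000; 4.5000 92.0000]
BᵀPA = [4.5000 -1.6875; 90.0000 -29.2500]
K = S⁻¹·BᵀPA = [0.0407 -0.1068; 0.9763 -0.3127]
A−BK = [0.0678 0.0720; -0.0136 -0.2144]
AᵀP(A−BK) = [1.9525 -0.6254; -0.6254 0.2355]
P' = Q + AᵀP(A−BK) = [5.2025 0.3746; 0.3746 1.2355]
tr(P') = 6.4380


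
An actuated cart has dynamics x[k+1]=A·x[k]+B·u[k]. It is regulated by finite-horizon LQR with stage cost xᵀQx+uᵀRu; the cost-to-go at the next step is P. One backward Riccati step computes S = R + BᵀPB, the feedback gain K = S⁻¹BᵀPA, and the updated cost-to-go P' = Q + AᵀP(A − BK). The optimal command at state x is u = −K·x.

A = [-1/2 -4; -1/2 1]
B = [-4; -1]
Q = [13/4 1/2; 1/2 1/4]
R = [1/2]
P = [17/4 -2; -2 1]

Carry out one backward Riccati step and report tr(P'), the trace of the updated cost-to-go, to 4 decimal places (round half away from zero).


4.6069

BᵀP = [-15.0000 7.0000]
S = R + BᵀPB = [1/2] + [53.0000] = [53.5000]
BᵀPA = [4.0000 67.0000]
K = S⁻¹·BᵀPA = [0.0748 1.2523]
A−BK = [-0.2009 1.0093; -0.4252 2.2523]
AᵀP(A−BK) = [0.0134 -0.0093; -0.0093 1.0935]
P' = Q + AᵀP(A−BK) = [3.2634 0.4907; 0.4907 1.3435]
tr(P') = 4.6069


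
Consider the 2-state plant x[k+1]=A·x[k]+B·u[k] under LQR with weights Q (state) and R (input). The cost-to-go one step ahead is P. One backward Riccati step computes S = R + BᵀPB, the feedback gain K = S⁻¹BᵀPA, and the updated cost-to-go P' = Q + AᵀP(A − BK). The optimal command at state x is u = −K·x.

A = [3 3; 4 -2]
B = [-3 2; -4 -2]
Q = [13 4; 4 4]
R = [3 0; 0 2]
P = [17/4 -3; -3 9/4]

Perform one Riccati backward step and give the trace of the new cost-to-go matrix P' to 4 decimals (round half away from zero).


21.4875

BᵀP = [-0.7500 0.0000; 14.5000 -10.5000]
S = R + BᵀPB = [3 0; 0 2] + [2.2500 -1.5000; -1.5000 50.0000] = [5.2500 -1.5000; -1.5000 52.0000]
BᵀPA = [-2.2500 -2.2500; 1.5000 64.5000]
K = S⁻¹·BᵀPA = [-0.4238 -0.0748; 0.0166 1.2382]
A−BK = [1.6953 0.2992; 2.3380 0.1773]
AᵀP(A−BK) = [1.2715 0.2244; 0.2244 3.2161]
P' = Q + AᵀP(A−BK) = [14.2715 4.2244; 4.2244 7.2161]
tr(P') = 21.4875


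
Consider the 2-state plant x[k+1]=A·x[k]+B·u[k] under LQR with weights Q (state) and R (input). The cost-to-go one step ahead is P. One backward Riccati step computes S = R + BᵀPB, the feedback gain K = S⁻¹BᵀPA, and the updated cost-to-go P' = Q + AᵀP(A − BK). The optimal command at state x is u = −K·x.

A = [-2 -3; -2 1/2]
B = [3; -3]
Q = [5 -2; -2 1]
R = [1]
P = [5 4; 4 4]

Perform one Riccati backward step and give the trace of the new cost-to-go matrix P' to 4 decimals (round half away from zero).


BᵀP = [3.0000 0.0000]
S = R + BᵀPB = [1] + [9.0000] = [10.0000]
BᵀPA = [-6.0000 -9.0000]
K = S⁻¹·BᵀPA = [-0.6000 -0.9000]
A−BK = [-0.2000 -0.3000; -3.8000 -2.2000]
AᵀP(A−BK) = [64.4000 40.6000; 40.6000 25.9000]
P' = Q + AᵀP(A−BK) = [69.4000 38.6000; 38.6000 26.9000]
tr(P') = 96.3000

96.3000


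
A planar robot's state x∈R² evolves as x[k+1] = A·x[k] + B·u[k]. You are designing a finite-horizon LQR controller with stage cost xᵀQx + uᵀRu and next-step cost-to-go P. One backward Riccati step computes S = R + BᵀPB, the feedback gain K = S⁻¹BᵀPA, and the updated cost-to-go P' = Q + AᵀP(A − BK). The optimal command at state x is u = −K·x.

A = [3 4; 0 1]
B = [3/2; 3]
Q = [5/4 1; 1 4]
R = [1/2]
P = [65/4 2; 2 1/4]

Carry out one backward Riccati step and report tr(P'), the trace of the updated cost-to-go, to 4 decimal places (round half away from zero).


BᵀP = [30.3750 3.7500]
S = R + BᵀPB = [1/2] + [56.8125] = [57.3125]
BᵀPA = [91.1250 125.2500]
K = S⁻¹·BᵀPA = [1.5900 2.1854]
A−BK = [0.6150 0.7219; -4.7699 -5.5562]
AᵀP(A−BK) = [1.3642 1.8566; 1.8566 2.5303]
P' = Q + AᵀP(A−BK) = [2.6142 2.8566; 2.8566 6.5303]
tr(P') = 9.1445

9.1445


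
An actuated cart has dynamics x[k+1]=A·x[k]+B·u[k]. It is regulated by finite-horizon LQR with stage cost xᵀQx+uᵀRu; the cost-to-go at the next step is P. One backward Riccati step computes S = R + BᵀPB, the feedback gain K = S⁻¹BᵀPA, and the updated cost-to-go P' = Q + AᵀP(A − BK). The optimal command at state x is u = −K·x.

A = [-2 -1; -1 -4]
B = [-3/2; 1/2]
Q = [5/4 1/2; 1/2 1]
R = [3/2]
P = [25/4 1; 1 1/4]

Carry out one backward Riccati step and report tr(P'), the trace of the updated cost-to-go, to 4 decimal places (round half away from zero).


9.2257

BᵀP = [-8.8750 -1.3750]
S = R + BᵀPB = [3/2] + [12.6250] = [14.1250]
BᵀPA = [19.1250 14.3750]
K = S⁻¹·BᵀPA = [1.3540 1.0177]
A−BK = [0.0310 0.5265; -1.6770 -4.5088]
AᵀP(A−BK) = [3.3551 3.0365; 3.0365 3.6206]
P' = Q + AᵀP(A−BK) = [4.6051 3.5365; 3.5365 4.6206]
tr(P') = 9.2257


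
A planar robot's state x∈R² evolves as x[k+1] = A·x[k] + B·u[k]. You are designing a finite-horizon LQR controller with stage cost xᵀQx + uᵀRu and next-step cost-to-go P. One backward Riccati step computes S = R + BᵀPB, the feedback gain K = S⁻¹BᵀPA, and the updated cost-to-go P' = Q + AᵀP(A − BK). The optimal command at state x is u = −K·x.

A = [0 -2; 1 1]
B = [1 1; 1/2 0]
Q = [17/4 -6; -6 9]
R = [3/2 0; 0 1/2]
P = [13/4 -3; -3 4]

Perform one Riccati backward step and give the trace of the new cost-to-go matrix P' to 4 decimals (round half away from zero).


BᵀP = [1.7500 -1.0000; 3.2500 -3.0000]
S = R + BᵀPB = [3/2 0; 0 1/2] + [1.2500 1.7500; 1.7500 3.2500] = [2.7500 1.7500; 1.7500 3.7500]
BᵀPA = [-1.0000 -4.5000; -3.0000 -9.5000]
K = S⁻¹·BᵀPA = [0.2069 -0.0345; -0.8966 -2.5172]
A−BK = [0.6897 0.5517; 0.8966 1.0172]
AᵀP(A−BK) = [1.5172 2.4138; 2.4138 4.9310]
P' = Q + AᵀP(A−BK) = [5.7672 -3.5862; -3.5862 13.9310]
tr(P') = 19.6983

19.6983


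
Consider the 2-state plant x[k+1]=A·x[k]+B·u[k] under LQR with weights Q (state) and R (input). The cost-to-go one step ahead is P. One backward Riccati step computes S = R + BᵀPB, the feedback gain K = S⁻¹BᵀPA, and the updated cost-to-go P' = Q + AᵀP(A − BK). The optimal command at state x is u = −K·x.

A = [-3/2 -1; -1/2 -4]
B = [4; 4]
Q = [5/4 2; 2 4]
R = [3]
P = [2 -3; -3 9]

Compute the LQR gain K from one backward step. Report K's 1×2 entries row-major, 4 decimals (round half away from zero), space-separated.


-0.0723 -1.1084

BᵀP = [-4.0000 24.0000]
S = R + BᵀPB = [3] + [80.0000] = [83.0000]
BᵀPA = [-6.0000 -92.0000]
K = S⁻¹·BᵀPA = [-0.0723 -1.1084]
A−BK = [-1.2108 3.4337; -0.2108 0.4337]
AᵀP(A−BK) = [1.8163 -5.1506; -5.1506 20.0241]
P' = Q + AᵀP(A−BK) = [3.0663 -3.1506; -3.1506 24.0241]
tr(P') = 27.0904


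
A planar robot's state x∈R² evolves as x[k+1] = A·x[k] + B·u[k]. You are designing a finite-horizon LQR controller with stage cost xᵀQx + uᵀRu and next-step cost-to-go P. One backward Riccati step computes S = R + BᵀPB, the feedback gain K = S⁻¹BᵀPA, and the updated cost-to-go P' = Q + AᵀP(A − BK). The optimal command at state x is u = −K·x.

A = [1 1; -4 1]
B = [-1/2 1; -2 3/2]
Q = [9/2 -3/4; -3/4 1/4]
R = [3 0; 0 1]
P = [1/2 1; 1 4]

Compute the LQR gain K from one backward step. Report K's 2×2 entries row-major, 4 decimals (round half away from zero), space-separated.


0.6417 -0.1682 -1.2129 0.4798

BᵀP = [-2.2500 -8.5000; 2.0000 7.0000]
S = R + BᵀPB = [3 0; 0 1] + [18.1250 -15.0000; -15.0000 12.5000] = [21.1250 -15.0000; -15.0000 13.5000]
BᵀPA = [31.7500 -10.7500; -26.0000 9.0000]
K = S⁻¹·BᵀPA = [0.6417 -0.1682; -1.2129 0.4798]
A−BK = [2.5337 0.4361; -0.8972 -0.0561]
AᵀP(A−BK) = [4.5898 -0.6854; -0.6854 0.3738]
P' = Q + AᵀP(A−BK) = [9.0898 -1.4354; -1.4354 0.6238]
tr(P') = 9.7137
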